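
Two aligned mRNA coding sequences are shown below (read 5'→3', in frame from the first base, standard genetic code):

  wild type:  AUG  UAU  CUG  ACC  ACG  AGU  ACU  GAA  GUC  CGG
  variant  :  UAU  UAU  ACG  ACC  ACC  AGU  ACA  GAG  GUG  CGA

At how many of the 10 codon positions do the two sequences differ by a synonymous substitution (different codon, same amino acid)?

5

Codon 1: AUG Met / UAU Tyr — nonsynonymous.
Codon 2: UAU Tyr / UAU Tyr — identical.
Codon 3: CUG Leu / ACG Thr — nonsynonymous.
Codon 4: ACC Thr / ACC Thr — identical.
Codon 5: ACG Thr / ACC Thr — synonymous.
Codon 6: AGU Ser / AGU Ser — identical.
Codon 7: ACU Thr / ACA Thr — synonymous.
Codon 8: GAA Glu / GAG Glu — synonymous.
Codon 9: GUC Val / GUG Val — synonymous.
Codon 10: CGG Arg / CGA Arg — synonymous.
Synonymous differences: 5.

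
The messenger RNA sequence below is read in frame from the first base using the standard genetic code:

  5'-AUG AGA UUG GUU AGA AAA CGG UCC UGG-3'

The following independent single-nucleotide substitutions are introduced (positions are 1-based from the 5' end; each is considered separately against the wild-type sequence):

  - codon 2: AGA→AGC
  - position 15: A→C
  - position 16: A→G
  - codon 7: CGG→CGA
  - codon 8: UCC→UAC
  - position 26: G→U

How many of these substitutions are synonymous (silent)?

1

Codon 2: AGA (Arg) → AGC (Ser) — missense.
Codon 5: AGA (Arg) → AGC (Ser) — missense.
Codon 6: AAA (Lys) → GAA (Glu) — missense.
Codon 7: CGG (Arg) → CGA (Arg) — synonymous.
Codon 8: UCC (Ser) → UAC (Tyr) — missense.
Codon 9: UGG (Trp) → UUG (Leu) — missense.
Synonymous: 1 of 6.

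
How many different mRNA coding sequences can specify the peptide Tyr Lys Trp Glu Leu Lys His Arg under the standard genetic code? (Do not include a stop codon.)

Tyr: 2 codons.
Lys: 2 codons.
Trp: 1 codon.
Glu: 2 codons.
Leu: 6 codons.
Lys: 2 codons.
His: 2 codons.
Arg: 6 codons.
2 × 2 × 1 × 2 × 6 × 2 × 2 × 6 = 1152.

1152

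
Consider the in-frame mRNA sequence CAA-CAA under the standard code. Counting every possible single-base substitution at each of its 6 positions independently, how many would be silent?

Codon 1 (CAA, Gln): 1 synonymous substitution.
Codon 2 (CAA, Gln): 1 synonymous substitution.
Total: 1 + 1 = 2.

2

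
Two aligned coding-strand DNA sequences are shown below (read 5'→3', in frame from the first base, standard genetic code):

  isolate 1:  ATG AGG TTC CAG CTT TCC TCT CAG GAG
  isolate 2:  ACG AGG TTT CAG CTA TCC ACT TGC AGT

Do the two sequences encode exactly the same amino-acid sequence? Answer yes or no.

Codon 1: ATG Met / ACG Thr — nonsynonymous.
Codon 2: AGG Arg / AGG Arg — identical.
Codon 3: TTC Phe / TTT Phe — synonymous.
Codon 4: CAG Gln / CAG Gln — identical.
Codon 5: CTT Leu / CTA Leu — synonymous.
Codon 6: TCC Ser / TCC Ser — identical.
Codon 7: TCT Ser / ACT Thr — nonsynonymous.
Codon 8: CAG Gln / TGC Cys — nonsynonymous.
Codon 9: GAG Glu / AGT Ser — nonsynonymous.
Nonsynonymous differences: 4 → different protein.

no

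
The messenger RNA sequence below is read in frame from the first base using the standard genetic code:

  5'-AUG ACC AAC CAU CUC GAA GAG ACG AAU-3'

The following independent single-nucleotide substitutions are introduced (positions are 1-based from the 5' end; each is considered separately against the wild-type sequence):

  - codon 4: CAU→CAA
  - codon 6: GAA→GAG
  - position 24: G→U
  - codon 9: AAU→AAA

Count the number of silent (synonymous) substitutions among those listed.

2

Codon 4: CAU (His) → CAA (Gln) — missense.
Codon 6: GAA (Glu) → GAG (Glu) — synonymous.
Codon 8: ACG (Thr) → ACU (Thr) — synonymous.
Codon 9: AAU (Asn) → AAA (Lys) — missense.
Synonymous: 2 of 4.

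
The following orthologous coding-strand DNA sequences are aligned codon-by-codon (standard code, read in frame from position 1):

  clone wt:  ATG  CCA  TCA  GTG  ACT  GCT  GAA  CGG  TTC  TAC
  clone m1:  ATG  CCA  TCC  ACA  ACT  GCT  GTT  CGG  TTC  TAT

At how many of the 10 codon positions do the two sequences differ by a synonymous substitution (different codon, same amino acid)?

Codon 1: ATG Met / ATG Met — identical.
Codon 2: CCA Pro / CCA Pro — identical.
Codon 3: TCA Ser / TCC Ser — synonymous.
Codon 4: GTG Val / ACA Thr — nonsynonymous.
Codon 5: ACT Thr / ACT Thr — identical.
Codon 6: GCT Ala / GCT Ala — identical.
Codon 7: GAA Glu / GTT Val — nonsynonymous.
Codon 8: CGG Arg / CGG Arg — identical.
Codon 9: TTC Phe / TTC Phe — identical.
Codon 10: TAC Tyr / TAT Tyr — synonymous.
Synonymous differences: 2.

2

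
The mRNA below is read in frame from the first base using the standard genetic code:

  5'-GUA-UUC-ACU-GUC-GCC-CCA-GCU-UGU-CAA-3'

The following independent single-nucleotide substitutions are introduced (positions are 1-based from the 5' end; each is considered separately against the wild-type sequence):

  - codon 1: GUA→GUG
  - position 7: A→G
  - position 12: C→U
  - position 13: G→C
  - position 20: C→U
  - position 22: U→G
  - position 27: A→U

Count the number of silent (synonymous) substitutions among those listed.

Codon 1: GUA (Val) → GUG (Val) — synonymous.
Codon 3: ACU (Thr) → GCU (Ala) — missense.
Codon 4: GUC (Val) → GUU (Val) — synonymous.
Codon 5: GCC (Ala) → CCC (Pro) — missense.
Codon 7: GCU (Ala) → GUU (Val) — missense.
Codon 8: UGU (Cys) → GGU (Gly) — missense.
Codon 9: CAA (Gln) → CAU (His) — missense.
Synonymous: 2 of 7.

2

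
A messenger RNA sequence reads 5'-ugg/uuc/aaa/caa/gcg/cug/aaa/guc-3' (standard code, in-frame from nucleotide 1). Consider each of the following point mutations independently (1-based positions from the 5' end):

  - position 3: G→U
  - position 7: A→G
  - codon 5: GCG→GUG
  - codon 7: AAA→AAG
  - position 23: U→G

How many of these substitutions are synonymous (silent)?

Codon 1: UGG (Trp) → UGU (Cys) — missense.
Codon 3: AAA (Lys) → GAA (Glu) — missense.
Codon 5: GCG (Ala) → GUG (Val) — missense.
Codon 7: AAA (Lys) → AAG (Lys) — synonymous.
Codon 8: GUC (Val) → GGC (Gly) — missense.
Synonymous: 1 of 5.

1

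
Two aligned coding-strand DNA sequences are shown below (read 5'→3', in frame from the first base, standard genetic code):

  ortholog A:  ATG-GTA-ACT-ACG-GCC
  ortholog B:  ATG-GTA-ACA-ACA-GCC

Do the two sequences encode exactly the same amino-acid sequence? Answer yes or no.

Codon 1: ATG Met / ATG Met — identical.
Codon 2: GTA Val / GTA Val — identical.
Codon 3: ACT Thr / ACA Thr — synonymous.
Codon 4: ACG Thr / ACA Thr — synonymous.
Codon 5: GCC Ala / GCC Ala — identical.
Nonsynonymous differences: 0 → same protein.

yes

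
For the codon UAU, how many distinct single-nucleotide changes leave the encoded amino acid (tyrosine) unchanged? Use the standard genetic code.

1

Position 1: none → 0 synonymous.
Position 2: none → 0 synonymous.
Position 3: UAC → 1 synonymous.
Total: 0 + 0 + 1 = 1.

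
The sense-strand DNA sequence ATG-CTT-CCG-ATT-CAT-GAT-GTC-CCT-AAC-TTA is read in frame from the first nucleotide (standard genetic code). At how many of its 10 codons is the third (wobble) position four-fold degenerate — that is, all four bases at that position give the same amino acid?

Codon 1 ATG (Met): third position 1-fold.
Codon 2 CTT (Leu): third position 4-fold.
Codon 3 CCG (Pro): third position 4-fold.
Codon 4 ATT (Ile): third position 3-fold.
Codon 5 CAT (His): third position 2-fold.
Codon 6 GAT (Asp): third position 2-fold.
Codon 7 GTC (Val): third position 4-fold.
Codon 8 CCT (Pro): third position 4-fold.
Codon 9 AAC (Asn): third position 2-fold.
Codon 10 TTA (Leu): third position 2-fold.
Four-fold degenerate third positions: 4.

4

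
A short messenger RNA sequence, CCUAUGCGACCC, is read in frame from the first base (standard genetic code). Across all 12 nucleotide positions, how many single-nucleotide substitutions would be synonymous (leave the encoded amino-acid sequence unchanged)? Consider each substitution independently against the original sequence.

Codon 1 (CCU, Pro): 3 synonymous substitutions.
Codon 2 (AUG, Met): 0 synonymous substitutions.
Codon 3 (CGA, Arg): 4 synonymous substitutions.
Codon 4 (CCC, Pro): 3 synonymous substitutions.
Total: 3 + 0 + 4 + 3 = 10.

10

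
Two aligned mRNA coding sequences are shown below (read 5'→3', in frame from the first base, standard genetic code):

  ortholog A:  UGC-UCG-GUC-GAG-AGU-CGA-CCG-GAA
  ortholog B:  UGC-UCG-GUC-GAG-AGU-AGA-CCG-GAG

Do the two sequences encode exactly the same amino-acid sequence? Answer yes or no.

Codon 1: UGC Cys / UGC Cys — identical.
Codon 2: UCG Ser / UCG Ser — identical.
Codon 3: GUC Val / GUC Val — identical.
Codon 4: GAG Glu / GAG Glu — identical.
Codon 5: AGU Ser / AGU Ser — identical.
Codon 6: CGA Arg / AGA Arg — synonymous.
Codon 7: CCG Pro / CCG Pro — identical.
Codon 8: GAA Glu / GAG Glu — synonymous.
Nonsynonymous differences: 0 → same protein.

yes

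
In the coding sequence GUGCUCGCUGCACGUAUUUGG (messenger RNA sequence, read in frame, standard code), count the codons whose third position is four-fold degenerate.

Codon 1 GUG (Val): third position 4-fold.
Codon 2 CUC (Leu): third position 4-fold.
Codon 3 GCU (Ala): third position 4-fold.
Codon 4 GCA (Ala): third position 4-fold.
Codon 5 CGU (Arg): third position 4-fold.
Codon 6 AUU (Ile): third position 3-fold.
Codon 7 UGG (Trp): third position 1-fold.
Four-fold degenerate third positions: 5.

5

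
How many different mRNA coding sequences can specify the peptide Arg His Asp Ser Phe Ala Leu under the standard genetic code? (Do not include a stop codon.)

Arg: 6 codons.
His: 2 codons.
Asp: 2 codons.
Ser: 6 codons.
Phe: 2 codons.
Ala: 4 codons.
Leu: 6 codons.
6 × 2 × 2 × 6 × 2 × 4 × 6 = 6912.

6912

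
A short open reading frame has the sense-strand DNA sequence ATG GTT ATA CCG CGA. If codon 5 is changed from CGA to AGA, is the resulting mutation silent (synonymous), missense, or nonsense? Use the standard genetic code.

Position 13 falls in codon 5: CGA → Arg.
After the substitution the codon is AGA → Arg.
Both encode Arg, so the change is synonymous.

silent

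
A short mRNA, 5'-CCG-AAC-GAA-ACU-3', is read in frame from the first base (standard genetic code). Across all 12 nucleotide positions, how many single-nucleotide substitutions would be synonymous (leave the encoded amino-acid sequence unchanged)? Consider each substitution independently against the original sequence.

Codon 1 (CCG, Pro): 3 synonymous substitutions.
Codon 2 (AAC, Asn): 1 synonymous substitution.
Codon 3 (GAA, Glu): 1 synonymous substitution.
Codon 4 (ACU, Thr): 3 synonymous substitutions.
Total: 3 + 1 + 1 + 3 = 8.

8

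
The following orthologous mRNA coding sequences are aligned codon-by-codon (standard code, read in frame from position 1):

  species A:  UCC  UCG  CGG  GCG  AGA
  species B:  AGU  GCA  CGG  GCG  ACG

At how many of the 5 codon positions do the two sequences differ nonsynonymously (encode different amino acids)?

Codon 1: UCC Ser / AGU Ser — synonymous.
Codon 2: UCG Ser / GCA Ala — nonsynonymous.
Codon 3: CGG Arg / CGG Arg — identical.
Codon 4: GCG Ala / GCG Ala — identical.
Codon 5: AGA Arg / ACG Thr — nonsynonymous.
Nonsynonymous differences: 2.

2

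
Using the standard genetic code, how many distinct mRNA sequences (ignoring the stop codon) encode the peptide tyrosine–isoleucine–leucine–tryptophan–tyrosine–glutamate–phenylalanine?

288

Tyr: 2 codons.
Ile: 3 codons.
Leu: 6 codons.
Trp: 1 codon.
Tyr: 2 codons.
Glu: 2 codons.
Phe: 2 codons.
2 × 3 × 6 × 1 × 2 × 2 × 2 = 288.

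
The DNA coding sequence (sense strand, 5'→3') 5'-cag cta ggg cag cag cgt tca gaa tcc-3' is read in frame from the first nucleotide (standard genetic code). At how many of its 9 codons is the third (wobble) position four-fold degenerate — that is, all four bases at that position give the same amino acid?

5

Codon 1 CAG (Gln): third position 2-fold.
Codon 2 CTA (Leu): third position 4-fold.
Codon 3 GGG (Gly): third position 4-fold.
Codon 4 CAG (Gln): third position 2-fold.
Codon 5 CAG (Gln): third position 2-fold.
Codon 6 CGT (Arg): third position 4-fold.
Codon 7 TCA (Ser): third position 4-fold.
Codon 8 GAA (Glu): third position 2-fold.
Codon 9 TCC (Ser): third position 4-fold.
Four-fold degenerate third positions: 5.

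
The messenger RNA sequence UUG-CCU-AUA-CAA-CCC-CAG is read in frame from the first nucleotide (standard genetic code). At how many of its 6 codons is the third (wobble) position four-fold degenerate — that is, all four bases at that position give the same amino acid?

Codon 1 UUG (Leu): third position 2-fold.
Codon 2 CCU (Pro): third position 4-fold.
Codon 3 AUA (Ile): third position 3-fold.
Codon 4 CAA (Gln): third position 2-fold.
Codon 5 CCC (Pro): third position 4-fold.
Codon 6 CAG (Gln): third position 2-fold.
Four-fold degenerate third positions: 2.

2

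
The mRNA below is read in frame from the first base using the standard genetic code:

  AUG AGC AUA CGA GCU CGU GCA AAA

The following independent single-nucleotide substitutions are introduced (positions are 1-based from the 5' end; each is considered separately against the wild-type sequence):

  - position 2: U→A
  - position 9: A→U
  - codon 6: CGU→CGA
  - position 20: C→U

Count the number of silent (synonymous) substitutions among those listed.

Codon 1: AUG (Met) → AAG (Lys) — missense.
Codon 3: AUA (Ile) → AUU (Ile) — synonymous.
Codon 6: CGU (Arg) → CGA (Arg) — synonymous.
Codon 7: GCA (Ala) → GUA (Val) — missense.
Synonymous: 2 of 4.

2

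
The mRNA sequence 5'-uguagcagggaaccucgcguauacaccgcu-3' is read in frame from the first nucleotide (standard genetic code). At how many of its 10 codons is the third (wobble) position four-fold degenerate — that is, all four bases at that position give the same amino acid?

5

Codon 1 UGU (Cys): third position 2-fold.
Codon 2 AGC (Ser): third position 2-fold.
Codon 3 AGG (Arg): third position 2-fold.
Codon 4 GAA (Glu): third position 2-fold.
Codon 5 CCU (Pro): third position 4-fold.
Codon 6 CGC (Arg): third position 4-fold.
Codon 7 GUA (Val): third position 4-fold.
Codon 8 UAC (Tyr): third position 2-fold.
Codon 9 ACC (Thr): third position 4-fold.
Codon 10 GCU (Ala): third position 4-fold.
Four-fold degenerate third positions: 5.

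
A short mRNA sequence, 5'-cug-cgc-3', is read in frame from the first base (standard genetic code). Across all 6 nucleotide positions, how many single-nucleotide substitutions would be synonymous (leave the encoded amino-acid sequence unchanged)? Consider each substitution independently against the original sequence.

7

Codon 1 (CUG, Leu): 4 synonymous substitutions.
Codon 2 (CGC, Arg): 3 synonymous substitutions.
Total: 4 + 3 = 7.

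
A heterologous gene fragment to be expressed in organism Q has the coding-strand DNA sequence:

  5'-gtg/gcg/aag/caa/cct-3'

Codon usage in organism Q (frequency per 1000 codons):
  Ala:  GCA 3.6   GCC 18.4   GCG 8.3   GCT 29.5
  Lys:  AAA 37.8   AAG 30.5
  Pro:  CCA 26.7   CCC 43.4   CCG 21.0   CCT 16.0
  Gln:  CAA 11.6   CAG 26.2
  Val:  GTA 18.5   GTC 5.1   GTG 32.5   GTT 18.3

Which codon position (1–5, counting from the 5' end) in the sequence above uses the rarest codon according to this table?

Codon 1 GTG (Val): 32.5 per 1000.
Codon 2 GCG (Ala): 8.3 per 1000.
Codon 3 AAG (Lys): 30.5 per 1000.
Codon 4 CAA (Gln): 11.6 per 1000.
Codon 5 CCT (Pro): 16.0 per 1000.
Lowest frequency is 8.3 at codon 2.

2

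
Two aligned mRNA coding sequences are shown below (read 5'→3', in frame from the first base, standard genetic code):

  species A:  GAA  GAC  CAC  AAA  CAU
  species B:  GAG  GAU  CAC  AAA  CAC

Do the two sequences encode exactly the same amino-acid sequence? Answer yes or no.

Codon 1: GAA Glu / GAG Glu — synonymous.
Codon 2: GAC Asp / GAU Asp — synonymous.
Codon 3: CAC His / CAC His — identical.
Codon 4: AAA Lys / AAA Lys — identical.
Codon 5: CAU His / CAC His — synonymous.
Nonsynonymous differences: 0 → same protein.

yes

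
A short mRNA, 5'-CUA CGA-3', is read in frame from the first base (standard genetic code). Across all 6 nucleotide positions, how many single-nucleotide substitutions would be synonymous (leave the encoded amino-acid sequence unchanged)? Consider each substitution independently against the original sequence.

8

Codon 1 (CUA, Leu): 4 synonymous substitutions.
Codon 2 (CGA, Arg): 4 synonymous substitutions.
Total: 4 + 4 = 8.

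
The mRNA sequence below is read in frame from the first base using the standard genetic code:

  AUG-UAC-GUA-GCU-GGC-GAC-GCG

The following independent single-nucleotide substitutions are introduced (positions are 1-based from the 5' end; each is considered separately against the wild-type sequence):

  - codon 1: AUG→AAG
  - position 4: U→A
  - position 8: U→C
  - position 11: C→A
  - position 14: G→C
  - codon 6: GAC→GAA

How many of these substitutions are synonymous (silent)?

Codon 1: AUG (Met) → AAG (Lys) — missense.
Codon 2: UAC (Tyr) → AAC (Asn) — missense.
Codon 3: GUA (Val) → GCA (Ala) — missense.
Codon 4: GCU (Ala) → GAU (Asp) — missense.
Codon 5: GGC (Gly) → GCC (Ala) — missense.
Codon 6: GAC (Asp) → GAA (Glu) — missense.
Synonymous: 0 of 6.

0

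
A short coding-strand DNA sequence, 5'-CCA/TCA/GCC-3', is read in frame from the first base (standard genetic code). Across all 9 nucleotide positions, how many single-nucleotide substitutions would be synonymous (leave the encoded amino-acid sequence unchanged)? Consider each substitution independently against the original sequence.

Codon 1 (CCA, Pro): 3 synonymous substitutions.
Codon 2 (TCA, Ser): 3 synonymous substitutions.
Codon 3 (GCC, Ala): 3 synonymous substitutions.
Total: 3 + 3 + 3 = 9.

9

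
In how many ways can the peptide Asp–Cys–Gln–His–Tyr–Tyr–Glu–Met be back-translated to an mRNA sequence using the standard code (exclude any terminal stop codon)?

Asp: 2 codons.
Cys: 2 codons.
Gln: 2 codons.
His: 2 codons.
Tyr: 2 codons.
Tyr: 2 codons.
Glu: 2 codons.
Met: 1 codon.
2 × 2 × 2 × 2 × 2 × 2 × 2 × 1 = 128.

128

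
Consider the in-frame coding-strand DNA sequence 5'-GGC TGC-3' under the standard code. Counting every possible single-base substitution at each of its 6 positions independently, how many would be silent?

4

Codon 1 (GGC, Gly): 3 synonymous substitutions.
Codon 2 (TGC, Cys): 1 synonymous substitution.
Total: 3 + 1 = 4.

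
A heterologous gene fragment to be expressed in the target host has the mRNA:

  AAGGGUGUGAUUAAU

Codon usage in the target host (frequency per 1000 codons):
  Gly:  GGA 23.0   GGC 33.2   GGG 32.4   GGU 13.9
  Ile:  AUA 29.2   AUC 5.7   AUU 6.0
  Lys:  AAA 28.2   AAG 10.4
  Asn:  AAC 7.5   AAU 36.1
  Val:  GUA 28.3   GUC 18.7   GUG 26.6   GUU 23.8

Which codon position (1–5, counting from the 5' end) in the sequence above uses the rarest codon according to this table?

Codon 1 AAG (Lys): 10.4 per 1000.
Codon 2 GGU (Gly): 13.9 per 1000.
Codon 3 GUG (Val): 26.6 per 1000.
Codon 4 AUU (Ile): 6.0 per 1000.
Codon 5 AAU (Asn): 36.1 per 1000.
Lowest frequency is 6.0 at codon 4.

4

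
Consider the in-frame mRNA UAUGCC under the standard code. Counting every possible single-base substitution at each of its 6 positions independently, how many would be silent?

Codon 1 (UAU, Tyr): 1 synonymous substitution.
Codon 2 (GCC, Ala): 3 synonymous substitutions.
Total: 1 + 3 = 4.

4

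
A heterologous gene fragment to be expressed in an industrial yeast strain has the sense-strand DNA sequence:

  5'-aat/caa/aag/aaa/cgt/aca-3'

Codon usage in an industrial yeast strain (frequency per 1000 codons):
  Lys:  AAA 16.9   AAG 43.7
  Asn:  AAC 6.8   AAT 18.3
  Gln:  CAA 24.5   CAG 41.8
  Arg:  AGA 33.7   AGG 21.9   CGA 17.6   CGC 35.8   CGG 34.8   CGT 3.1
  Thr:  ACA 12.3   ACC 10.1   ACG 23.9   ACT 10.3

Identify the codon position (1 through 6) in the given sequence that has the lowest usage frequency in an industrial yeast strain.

5

Codon 1 AAT (Asn): 18.3 per 1000.
Codon 2 CAA (Gln): 24.5 per 1000.
Codon 3 AAG (Lys): 43.7 per 1000.
Codon 4 AAA (Lys): 16.9 per 1000.
Codon 5 CGT (Arg): 3.1 per 1000.
Codon 6 ACA (Thr): 12.3 per 1000.
Lowest frequency is 3.1 at codon 5.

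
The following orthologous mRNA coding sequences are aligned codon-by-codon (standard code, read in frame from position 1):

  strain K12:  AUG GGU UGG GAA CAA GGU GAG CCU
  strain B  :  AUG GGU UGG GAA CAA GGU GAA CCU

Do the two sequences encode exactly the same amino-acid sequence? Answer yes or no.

Codon 1: AUG Met / AUG Met — identical.
Codon 2: GGU Gly / GGU Gly — identical.
Codon 3: UGG Trp / UGG Trp — identical.
Codon 4: GAA Glu / GAA Glu — identical.
Codon 5: CAA Gln / CAA Gln — identical.
Codon 6: GGU Gly / GGU Gly — identical.
Codon 7: GAG Glu / GAA Glu — synonymous.
Codon 8: CCU Pro / CCU Pro — identical.
Nonsynonymous differences: 0 → same protein.

yes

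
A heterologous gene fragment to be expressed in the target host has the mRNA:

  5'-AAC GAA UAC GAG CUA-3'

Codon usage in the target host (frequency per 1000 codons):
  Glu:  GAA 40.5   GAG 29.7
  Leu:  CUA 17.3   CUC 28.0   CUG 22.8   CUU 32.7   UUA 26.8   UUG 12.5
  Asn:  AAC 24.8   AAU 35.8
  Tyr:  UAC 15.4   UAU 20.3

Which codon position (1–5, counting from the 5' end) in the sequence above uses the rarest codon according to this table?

3

Codon 1 AAC (Asn): 24.8 per 1000.
Codon 2 GAA (Glu): 40.5 per 1000.
Codon 3 UAC (Tyr): 15.4 per 1000.
Codon 4 GAG (Glu): 29.7 per 1000.
Codon 5 CUA (Leu): 17.3 per 1000.
Lowest frequency is 15.4 at codon 3.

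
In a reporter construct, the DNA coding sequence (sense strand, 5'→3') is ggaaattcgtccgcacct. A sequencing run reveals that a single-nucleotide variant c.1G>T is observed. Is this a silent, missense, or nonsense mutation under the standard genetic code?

nonsense

Position 1 falls in codon 1: GGA → Gly.
After the substitution the codon is TGA → Stop.
The new codon is a stop codon, so this is a nonsense mutation.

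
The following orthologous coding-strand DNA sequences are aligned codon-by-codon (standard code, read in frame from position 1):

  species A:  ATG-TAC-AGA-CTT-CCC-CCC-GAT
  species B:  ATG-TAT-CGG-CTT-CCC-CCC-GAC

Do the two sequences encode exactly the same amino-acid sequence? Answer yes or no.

Codon 1: ATG Met / ATG Met — identical.
Codon 2: TAC Tyr / TAT Tyr — synonymous.
Codon 3: AGA Arg / CGG Arg — synonymous.
Codon 4: CTT Leu / CTT Leu — identical.
Codon 5: CCC Pro / CCC Pro — identical.
Codon 6: CCC Pro / CCC Pro — identical.
Codon 7: GAT Asp / GAC Asp — synonymous.
Nonsynonymous differences: 0 → same protein.

yes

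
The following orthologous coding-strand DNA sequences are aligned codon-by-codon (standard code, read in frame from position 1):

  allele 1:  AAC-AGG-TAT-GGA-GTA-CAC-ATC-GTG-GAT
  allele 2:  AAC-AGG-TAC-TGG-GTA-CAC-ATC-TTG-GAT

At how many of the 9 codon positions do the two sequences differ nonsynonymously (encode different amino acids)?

Codon 1: AAC Asn / AAC Asn — identical.
Codon 2: AGG Arg / AGG Arg — identical.
Codon 3: TAT Tyr / TAC Tyr — synonymous.
Codon 4: GGA Gly / TGG Trp — nonsynonymous.
Codon 5: GTA Val / GTA Val — identical.
Codon 6: CAC His / CAC His — identical.
Codon 7: ATC Ile / ATC Ile — identical.
Codon 8: GTG Val / TTG Leu — nonsynonymous.
Codon 9: GAT Asp / GAT Asp — identical.
Nonsynonymous differences: 2.

2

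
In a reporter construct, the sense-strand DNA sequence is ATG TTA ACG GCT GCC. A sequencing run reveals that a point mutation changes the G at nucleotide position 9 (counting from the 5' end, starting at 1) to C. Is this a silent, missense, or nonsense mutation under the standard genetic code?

silent

Position 9 falls in codon 3: ACG → Thr.
After the substitution the codon is ACC → Thr.
Both encode Thr, so the change is synonymous.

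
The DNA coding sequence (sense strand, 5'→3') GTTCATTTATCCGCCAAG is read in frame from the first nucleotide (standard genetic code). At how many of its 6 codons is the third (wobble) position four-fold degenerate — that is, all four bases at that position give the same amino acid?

3

Codon 1 GTT (Val): third position 4-fold.
Codon 2 CAT (His): third position 2-fold.
Codon 3 TTA (Leu): third position 2-fold.
Codon 4 TCC (Ser): third position 4-fold.
Codon 5 GCC (Ala): third position 4-fold.
Codon 6 AAG (Lys): third position 2-fold.
Four-fold degenerate third positions: 3.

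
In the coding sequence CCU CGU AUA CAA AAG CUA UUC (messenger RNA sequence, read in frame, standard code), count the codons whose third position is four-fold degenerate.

Codon 1 CCU (Pro): third position 4-fold.
Codon 2 CGU (Arg): third position 4-fold.
Codon 3 AUA (Ile): third position 3-fold.
Codon 4 CAA (Gln): third position 2-fold.
Codon 5 AAG (Lys): third position 2-fold.
Codon 6 CUA (Leu): third position 4-fold.
Codon 7 UUC (Phe): third position 2-fold.
Four-fold degenerate third positions: 3.

3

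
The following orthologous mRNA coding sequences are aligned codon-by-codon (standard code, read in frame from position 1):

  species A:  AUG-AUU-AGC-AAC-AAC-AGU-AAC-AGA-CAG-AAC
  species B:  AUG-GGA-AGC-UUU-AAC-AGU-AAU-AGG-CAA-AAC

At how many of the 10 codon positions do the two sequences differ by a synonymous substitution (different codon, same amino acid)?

3

Codon 1: AUG Met / AUG Met — identical.
Codon 2: AUU Ile / GGA Gly — nonsynonymous.
Codon 3: AGC Ser / AGC Ser — identical.
Codon 4: AAC Asn / UUU Phe — nonsynonymous.
Codon 5: AAC Asn / AAC Asn — identical.
Codon 6: AGU Ser / AGU Ser — identical.
Codon 7: AAC Asn / AAU Asn — synonymous.
Codon 8: AGA Arg / AGG Arg — synonymous.
Codon 9: CAG Gln / CAA Gln — synonymous.
Codon 10: AAC Asn / AAC Asn — identical.
Synonymous differences: 3.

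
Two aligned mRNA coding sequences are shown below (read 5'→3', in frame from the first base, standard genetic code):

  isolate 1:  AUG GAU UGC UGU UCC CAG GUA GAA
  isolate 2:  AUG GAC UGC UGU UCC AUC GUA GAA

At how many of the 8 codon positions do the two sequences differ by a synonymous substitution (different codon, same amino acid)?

Codon 1: AUG Met / AUG Met — identical.
Codon 2: GAU Asp / GAC Asp — synonymous.
Codon 3: UGC Cys / UGC Cys — identical.
Codon 4: UGU Cys / UGU Cys — identical.
Codon 5: UCC Ser / UCC Ser — identical.
Codon 6: CAG Gln / AUC Ile — nonsynonymous.
Codon 7: GUA Val / GUA Val — identical.
Codon 8: GAA Glu / GAA Glu — identical.
Synonymous differences: 1.

1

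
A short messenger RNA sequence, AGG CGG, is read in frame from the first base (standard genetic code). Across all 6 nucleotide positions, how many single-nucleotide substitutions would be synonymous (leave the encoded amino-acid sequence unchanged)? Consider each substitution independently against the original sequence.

Codon 1 (AGG, Arg): 2 synonymous substitutions.
Codon 2 (CGG, Arg): 4 synonymous substitutions.
Total: 2 + 4 = 6.

6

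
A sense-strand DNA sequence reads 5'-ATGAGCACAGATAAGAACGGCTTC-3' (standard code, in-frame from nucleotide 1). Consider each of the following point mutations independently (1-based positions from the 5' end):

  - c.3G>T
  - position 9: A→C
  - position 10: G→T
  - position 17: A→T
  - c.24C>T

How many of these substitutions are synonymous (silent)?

Codon 1: ATG (Met) → ATT (Ile) — missense.
Codon 3: ACA (Thr) → ACC (Thr) — synonymous.
Codon 4: GAT (Asp) → TAT (Tyr) — missense.
Codon 6: AAC (Asn) → ATC (Ile) — missense.
Codon 8: TTC (Phe) → TTT (Phe) — synonymous.
Synonymous: 2 of 5.

2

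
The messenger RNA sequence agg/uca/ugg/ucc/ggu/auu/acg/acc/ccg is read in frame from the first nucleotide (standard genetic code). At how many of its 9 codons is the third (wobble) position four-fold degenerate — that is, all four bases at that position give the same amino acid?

Codon 1 AGG (Arg): third position 2-fold.
Codon 2 UCA (Ser): third position 4-fold.
Codon 3 UGG (Trp): third position 1-fold.
Codon 4 UCC (Ser): third position 4-fold.
Codon 5 GGU (Gly): third position 4-fold.
Codon 6 AUU (Ile): third position 3-fold.
Codon 7 ACG (Thr): third position 4-fold.
Codon 8 ACC (Thr): third position 4-fold.
Codon 9 CCG (Pro): third position 4-fold.
Four-fold degenerate third positions: 6.

6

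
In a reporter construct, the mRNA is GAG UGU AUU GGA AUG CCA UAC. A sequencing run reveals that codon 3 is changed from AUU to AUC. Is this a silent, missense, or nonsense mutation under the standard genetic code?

silent

Position 9 falls in codon 3: AUU → Ile.
After the substitution the codon is AUC → Ile.
Both encode Ile, so the change is synonymous.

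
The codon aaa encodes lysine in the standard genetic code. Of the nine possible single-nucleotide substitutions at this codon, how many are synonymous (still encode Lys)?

1

Position 1: none → 0 synonymous.
Position 2: none → 0 synonymous.
Position 3: AAG → 1 synonymous.
Total: 0 + 0 + 1 = 1.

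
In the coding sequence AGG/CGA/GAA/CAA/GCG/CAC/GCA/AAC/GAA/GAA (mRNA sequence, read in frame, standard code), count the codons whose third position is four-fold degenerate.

Codon 1 AGG (Arg): third position 2-fold.
Codon 2 CGA (Arg): third position 4-fold.
Codon 3 GAA (Glu): third position 2-fold.
Codon 4 CAA (Gln): third position 2-fold.
Codon 5 GCG (Ala): third position 4-fold.
Codon 6 CAC (His): third position 2-fold.
Codon 7 GCA (Ala): third position 4-fold.
Codon 8 AAC (Asn): third position 2-fold.
Codon 9 GAA (Glu): third position 2-fold.
Codon 10 GAA (Glu): third position 2-fold.
Four-fold degenerate third positions: 3.

3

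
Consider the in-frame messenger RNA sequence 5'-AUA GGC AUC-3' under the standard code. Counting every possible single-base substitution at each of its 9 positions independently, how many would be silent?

Codon 1 (AUA, Ile): 2 synonymous substitutions.
Codon 2 (GGC, Gly): 3 synonymous substitutions.
Codon 3 (AUC, Ile): 2 synonymous substitutions.
Total: 2 + 3 + 2 = 7.

7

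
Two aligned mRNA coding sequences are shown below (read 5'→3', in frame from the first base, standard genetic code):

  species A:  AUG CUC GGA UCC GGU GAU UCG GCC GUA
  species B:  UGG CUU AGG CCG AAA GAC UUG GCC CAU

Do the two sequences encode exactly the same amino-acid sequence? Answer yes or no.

no

Codon 1: AUG Met / UGG Trp — nonsynonymous.
Codon 2: CUC Leu / CUU Leu — synonymous.
Codon 3: GGA Gly / AGG Arg — nonsynonymous.
Codon 4: UCC Ser / CCG Pro — nonsynonymous.
Codon 5: GGU Gly / AAA Lys — nonsynonymous.
Codon 6: GAU Asp / GAC Asp — synonymous.
Codon 7: UCG Ser / UUG Leu — nonsynonymous.
Codon 8: GCC Ala / GCC Ala — identical.
Codon 9: GUA Val / CAU His — nonsynonymous.
Nonsynonymous differences: 6 → different protein.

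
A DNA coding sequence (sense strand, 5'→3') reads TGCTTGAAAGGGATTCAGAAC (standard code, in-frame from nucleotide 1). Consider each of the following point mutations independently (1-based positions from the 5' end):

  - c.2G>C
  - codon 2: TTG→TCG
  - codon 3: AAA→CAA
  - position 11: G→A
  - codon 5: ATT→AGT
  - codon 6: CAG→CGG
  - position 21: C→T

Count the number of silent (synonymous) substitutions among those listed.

1

Codon 1: TGC (Cys) → TCC (Ser) — missense.
Codon 2: TTG (Leu) → TCG (Ser) — missense.
Codon 3: AAA (Lys) → CAA (Gln) — missense.
Codon 4: GGG (Gly) → GAG (Glu) — missense.
Codon 5: ATT (Ile) → AGT (Ser) — missense.
Codon 6: CAG (Gln) → CGG (Arg) — missense.
Codon 7: AAC (Asn) → AAT (Asn) — synonymous.
Synonymous: 1 of 7.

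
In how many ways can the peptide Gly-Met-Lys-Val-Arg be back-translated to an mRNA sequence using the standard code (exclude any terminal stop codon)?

Gly: 4 codons.
Met: 1 codon.
Lys: 2 codons.
Val: 4 codons.
Arg: 6 codons.
4 × 1 × 2 × 4 × 6 = 192.

192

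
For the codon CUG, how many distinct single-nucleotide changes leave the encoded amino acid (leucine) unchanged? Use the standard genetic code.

4

Position 1: UUG → 1 synonymous.
Position 2: none → 0 synonymous.
Position 3: CUU, CUC, CUA → 3 synonymous.
Total: 1 + 0 + 3 = 4.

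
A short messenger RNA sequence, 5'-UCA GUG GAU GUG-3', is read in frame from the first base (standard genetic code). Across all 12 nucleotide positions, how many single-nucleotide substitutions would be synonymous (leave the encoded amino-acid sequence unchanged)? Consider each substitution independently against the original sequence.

Codon 1 (UCA, Ser): 3 synonymous substitutions.
Codon 2 (GUG, Val): 3 synonymous substitutions.
Codon 3 (GAU, Asp): 1 synonymous substitution.
Codon 4 (GUG, Val): 3 synonymous substitutions.
Total: 3 + 3 + 1 + 3 = 10.

10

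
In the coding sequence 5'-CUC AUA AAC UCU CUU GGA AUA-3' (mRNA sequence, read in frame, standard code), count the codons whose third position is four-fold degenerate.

4

Codon 1 CUC (Leu): third position 4-fold.
Codon 2 AUA (Ile): third position 3-fold.
Codon 3 AAC (Asn): third position 2-fold.
Codon 4 UCU (Ser): third position 4-fold.
Codon 5 CUU (Leu): third position 4-fold.
Codon 6 GGA (Gly): third position 4-fold.
Codon 7 AUA (Ile): third position 3-fold.
Four-fold degenerate third positions: 4.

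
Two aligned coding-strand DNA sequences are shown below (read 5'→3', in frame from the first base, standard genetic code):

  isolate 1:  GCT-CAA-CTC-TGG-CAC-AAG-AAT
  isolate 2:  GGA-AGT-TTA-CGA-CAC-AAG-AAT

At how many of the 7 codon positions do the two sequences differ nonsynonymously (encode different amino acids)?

3

Codon 1: GCT Ala / GGA Gly — nonsynonymous.
Codon 2: CAA Gln / AGT Ser — nonsynonymous.
Codon 3: CTC Leu / TTA Leu — synonymous.
Codon 4: TGG Trp / CGA Arg — nonsynonymous.
Codon 5: CAC His / CAC His — identical.
Codon 6: AAG Lys / AAG Lys — identical.
Codon 7: AAT Asn / AAT Asn — identical.
Nonsynonymous differences: 3.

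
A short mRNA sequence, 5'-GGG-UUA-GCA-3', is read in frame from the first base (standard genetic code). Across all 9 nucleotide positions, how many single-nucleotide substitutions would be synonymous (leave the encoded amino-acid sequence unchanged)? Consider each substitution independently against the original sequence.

8

Codon 1 (GGG, Gly): 3 synonymous substitutions.
Codon 2 (UUA, Leu): 2 synonymous substitutions.
Codon 3 (GCA, Ala): 3 synonymous substitutions.
Total: 3 + 2 + 3 = 8.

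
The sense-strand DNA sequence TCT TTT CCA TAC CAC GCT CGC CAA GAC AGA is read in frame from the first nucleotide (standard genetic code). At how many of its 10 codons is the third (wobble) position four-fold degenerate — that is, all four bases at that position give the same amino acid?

4

Codon 1 TCT (Ser): third position 4-fold.
Codon 2 TTT (Phe): third position 2-fold.
Codon 3 CCA (Pro): third position 4-fold.
Codon 4 TAC (Tyr): third position 2-fold.
Codon 5 CAC (His): third position 2-fold.
Codon 6 GCT (Ala): third position 4-fold.
Codon 7 CGC (Arg): third position 4-fold.
Codon 8 CAA (Gln): third position 2-fold.
Codon 9 GAC (Asp): third position 2-fold.
Codon 10 AGA (Arg): third position 2-fold.
Four-fold degenerate third positions: 4.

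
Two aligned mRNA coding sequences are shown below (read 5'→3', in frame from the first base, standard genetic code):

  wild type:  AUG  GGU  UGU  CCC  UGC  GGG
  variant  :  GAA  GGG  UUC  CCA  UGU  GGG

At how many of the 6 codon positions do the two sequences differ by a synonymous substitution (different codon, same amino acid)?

Codon 1: AUG Met / GAA Glu — nonsynonymous.
Codon 2: GGU Gly / GGG Gly — synonymous.
Codon 3: UGU Cys / UUC Phe — nonsynonymous.
Codon 4: CCC Pro / CCA Pro — synonymous.
Codon 5: UGC Cys / UGU Cys — synonymous.
Codon 6: GGG Gly / GGG Gly — identical.
Synonymous differences: 3.

3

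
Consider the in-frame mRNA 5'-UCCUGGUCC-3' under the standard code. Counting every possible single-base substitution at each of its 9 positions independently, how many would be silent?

6

Codon 1 (UCC, Ser): 3 synonymous substitutions.
Codon 2 (UGG, Trp): 0 synonymous substitutions.
Codon 3 (UCC, Ser): 3 synonymous substitutions.
Total: 3 + 0 + 3 = 6.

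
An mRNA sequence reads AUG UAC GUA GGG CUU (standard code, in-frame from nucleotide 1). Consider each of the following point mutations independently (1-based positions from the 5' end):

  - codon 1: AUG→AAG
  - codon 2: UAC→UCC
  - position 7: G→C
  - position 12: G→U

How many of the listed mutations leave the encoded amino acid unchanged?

1

Codon 1: AUG (Met) → AAG (Lys) — missense.
Codon 2: UAC (Tyr) → UCC (Ser) — missense.
Codon 3: GUA (Val) → CUA (Leu) — missense.
Codon 4: GGG (Gly) → GGU (Gly) — synonymous.
Synonymous: 1 of 4.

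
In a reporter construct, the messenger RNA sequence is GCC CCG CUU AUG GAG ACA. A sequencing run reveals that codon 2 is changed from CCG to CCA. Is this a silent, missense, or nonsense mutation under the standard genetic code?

Position 6 falls in codon 2: CCG → Pro.
After the substitution the codon is CCA → Pro.
Both encode Pro, so the change is synonymous.

silent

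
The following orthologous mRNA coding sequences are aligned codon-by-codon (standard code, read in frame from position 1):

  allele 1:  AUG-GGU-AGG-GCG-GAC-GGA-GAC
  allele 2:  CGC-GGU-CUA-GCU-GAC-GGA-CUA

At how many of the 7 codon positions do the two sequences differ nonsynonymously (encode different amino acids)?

3

Codon 1: AUG Met / CGC Arg — nonsynonymous.
Codon 2: GGU Gly / GGU Gly — identical.
Codon 3: AGG Arg / CUA Leu — nonsynonymous.
Codon 4: GCG Ala / GCU Ala — synonymous.
Codon 5: GAC Asp / GAC Asp — identical.
Codon 6: GGA Gly / GGA Gly — identical.
Codon 7: GAC Asp / CUA Leu — nonsynonymous.
Nonsynonymous differences: 3.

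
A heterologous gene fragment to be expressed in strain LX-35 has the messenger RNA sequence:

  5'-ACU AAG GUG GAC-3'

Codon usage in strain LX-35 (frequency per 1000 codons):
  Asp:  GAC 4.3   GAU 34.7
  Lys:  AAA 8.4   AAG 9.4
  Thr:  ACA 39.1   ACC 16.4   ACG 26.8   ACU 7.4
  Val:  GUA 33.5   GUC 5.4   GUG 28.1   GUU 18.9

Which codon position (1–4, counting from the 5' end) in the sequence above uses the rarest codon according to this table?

Codon 1 ACU (Thr): 7.4 per 1000.
Codon 2 AAG (Lys): 9.4 per 1000.
Codon 3 GUG (Val): 28.1 per 1000.
Codon 4 GAC (Asp): 4.3 per 1000.
Lowest frequency is 4.3 at codon 4.

4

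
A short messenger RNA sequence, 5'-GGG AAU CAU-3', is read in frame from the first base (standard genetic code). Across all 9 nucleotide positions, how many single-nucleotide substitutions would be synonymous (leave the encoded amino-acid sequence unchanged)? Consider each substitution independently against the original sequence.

5

Codon 1 (GGG, Gly): 3 synonymous substitutions.
Codon 2 (AAU, Asn): 1 synonymous substitution.
Codon 3 (CAU, His): 1 synonymous substitution.
Total: 3 + 1 + 1 = 5.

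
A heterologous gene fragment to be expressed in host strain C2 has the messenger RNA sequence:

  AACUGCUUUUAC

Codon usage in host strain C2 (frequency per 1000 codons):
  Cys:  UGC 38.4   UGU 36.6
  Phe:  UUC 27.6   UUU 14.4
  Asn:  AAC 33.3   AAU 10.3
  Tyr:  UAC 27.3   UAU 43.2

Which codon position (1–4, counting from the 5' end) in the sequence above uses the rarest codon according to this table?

3

Codon 1 AAC (Asn): 33.3 per 1000.
Codon 2 UGC (Cys): 38.4 per 1000.
Codon 3 UUU (Phe): 14.4 per 1000.
Codon 4 UAC (Tyr): 27.3 per 1000.
Lowest frequency is 14.4 at codon 3.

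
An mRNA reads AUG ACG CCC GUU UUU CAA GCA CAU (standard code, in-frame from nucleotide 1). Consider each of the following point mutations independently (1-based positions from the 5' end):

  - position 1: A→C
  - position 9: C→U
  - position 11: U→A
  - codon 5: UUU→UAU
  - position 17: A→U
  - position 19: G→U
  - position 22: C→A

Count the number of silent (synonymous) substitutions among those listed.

1

Codon 1: AUG (Met) → CUG (Leu) — missense.
Codon 3: CCC (Pro) → CCU (Pro) — synonymous.
Codon 4: GUU (Val) → GAU (Asp) — missense.
Codon 5: UUU (Phe) → UAU (Tyr) — missense.
Codon 6: CAA (Gln) → CUA (Leu) — missense.
Codon 7: GCA (Ala) → UCA (Ser) — missense.
Codon 8: CAU (His) → AAU (Asn) — missense.
Synonymous: 1 of 7.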